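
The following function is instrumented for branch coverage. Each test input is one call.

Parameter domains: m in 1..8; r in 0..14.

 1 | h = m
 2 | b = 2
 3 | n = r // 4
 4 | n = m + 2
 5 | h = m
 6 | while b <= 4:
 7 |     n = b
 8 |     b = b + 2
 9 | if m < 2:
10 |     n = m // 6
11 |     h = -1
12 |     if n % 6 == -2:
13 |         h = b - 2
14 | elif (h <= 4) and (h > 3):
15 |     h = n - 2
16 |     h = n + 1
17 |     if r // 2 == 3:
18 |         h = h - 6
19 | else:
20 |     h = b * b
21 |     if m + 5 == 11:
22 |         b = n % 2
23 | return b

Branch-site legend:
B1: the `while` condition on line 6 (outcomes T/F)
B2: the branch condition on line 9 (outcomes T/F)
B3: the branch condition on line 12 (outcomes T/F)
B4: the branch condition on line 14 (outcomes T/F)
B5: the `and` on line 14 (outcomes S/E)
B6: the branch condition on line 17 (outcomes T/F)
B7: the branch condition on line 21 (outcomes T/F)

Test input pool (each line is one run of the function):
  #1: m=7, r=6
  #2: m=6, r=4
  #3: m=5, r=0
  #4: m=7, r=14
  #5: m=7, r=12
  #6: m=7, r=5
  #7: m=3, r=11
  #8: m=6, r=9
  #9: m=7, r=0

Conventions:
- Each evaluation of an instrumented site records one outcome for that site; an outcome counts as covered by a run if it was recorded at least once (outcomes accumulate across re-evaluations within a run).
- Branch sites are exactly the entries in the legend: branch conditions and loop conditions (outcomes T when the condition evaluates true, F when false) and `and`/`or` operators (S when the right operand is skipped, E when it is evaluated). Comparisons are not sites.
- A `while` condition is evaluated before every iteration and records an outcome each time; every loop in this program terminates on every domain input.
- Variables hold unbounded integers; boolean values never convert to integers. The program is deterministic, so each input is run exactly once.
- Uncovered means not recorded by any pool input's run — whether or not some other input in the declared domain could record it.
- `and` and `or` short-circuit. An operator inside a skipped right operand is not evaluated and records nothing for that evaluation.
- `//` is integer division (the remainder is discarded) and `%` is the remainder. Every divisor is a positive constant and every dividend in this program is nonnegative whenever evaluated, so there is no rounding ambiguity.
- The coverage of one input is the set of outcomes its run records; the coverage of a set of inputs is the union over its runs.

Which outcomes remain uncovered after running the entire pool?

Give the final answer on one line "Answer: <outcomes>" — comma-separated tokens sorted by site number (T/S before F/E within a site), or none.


#1 (m=7, r=6) -> B1->T, B1->T, B1->F, B2->F, B5->S, B4->F, B7->F; covered: B1=T, B1=F, B2=F, B4=F, B5=S, B7=F
#2 (m=6, r=4) -> B1->T, B1->T, B1->F, B2->F, B5->S, B4->F, B7->T; covered: B1=T, B1=F, B2=F, B4=F, B5=S, B7=T
#3 (m=5, r=0) -> B1->T, B1->T, B1->F, B2->F, B5->S, B4->F, B7->F; covered: B1=T, B1=F, B2=F, B4=F, B5=S, B7=F
#4 (m=7, r=14) -> B1->T, B1->T, B1->F, B2->F, B5->S, B4->F, B7->F; covered: B1=T, B1=F, B2=F, B4=F, B5=S, B7=F
#5 (m=7, r=12) -> B1->T, B1->T, B1->F, B2->F, B5->S, B4->F, B7->F; covered: B1=T, B1=F, B2=F, B4=F, B5=S, B7=F
#6 (m=7, r=5) -> B1->T, B1->T, B1->F, B2->F, B5->S, B4->F, B7->F; covered: B1=T, B1=F, B2=F, B4=F, B5=S, B7=F
#7 (m=3, r=11) -> B1->T, B1->T, B1->F, B2->F, B5->E, B4->F, B7->F; covered: B1=T, B1=F, B2=F, B4=F, B5=E, B7=F
#8 (m=6, r=9) -> B1->T, B1->T, B1->F, B2->F, B5->S, B4->F, B7->T; covered: B1=T, B1=F, B2=F, B4=F, B5=S, B7=T
#9 (m=7, r=0) -> B1->T, B1->T, B1->F, B2->F, B5->S, B4->F, B7->F; covered: B1=T, B1=F, B2=F, B4=F, B5=S, B7=F
union over the pool: B1=T, B1=F, B2=F, B4=F, B5=S, B5=E, B7=T, B7=F
uncovered (6 of 14): B2=T, B3=T, B3=F, B4=T, B6=T, B6=F
Answer: B2=T, B3=T, B3=F, B4=T, B6=T, B6=F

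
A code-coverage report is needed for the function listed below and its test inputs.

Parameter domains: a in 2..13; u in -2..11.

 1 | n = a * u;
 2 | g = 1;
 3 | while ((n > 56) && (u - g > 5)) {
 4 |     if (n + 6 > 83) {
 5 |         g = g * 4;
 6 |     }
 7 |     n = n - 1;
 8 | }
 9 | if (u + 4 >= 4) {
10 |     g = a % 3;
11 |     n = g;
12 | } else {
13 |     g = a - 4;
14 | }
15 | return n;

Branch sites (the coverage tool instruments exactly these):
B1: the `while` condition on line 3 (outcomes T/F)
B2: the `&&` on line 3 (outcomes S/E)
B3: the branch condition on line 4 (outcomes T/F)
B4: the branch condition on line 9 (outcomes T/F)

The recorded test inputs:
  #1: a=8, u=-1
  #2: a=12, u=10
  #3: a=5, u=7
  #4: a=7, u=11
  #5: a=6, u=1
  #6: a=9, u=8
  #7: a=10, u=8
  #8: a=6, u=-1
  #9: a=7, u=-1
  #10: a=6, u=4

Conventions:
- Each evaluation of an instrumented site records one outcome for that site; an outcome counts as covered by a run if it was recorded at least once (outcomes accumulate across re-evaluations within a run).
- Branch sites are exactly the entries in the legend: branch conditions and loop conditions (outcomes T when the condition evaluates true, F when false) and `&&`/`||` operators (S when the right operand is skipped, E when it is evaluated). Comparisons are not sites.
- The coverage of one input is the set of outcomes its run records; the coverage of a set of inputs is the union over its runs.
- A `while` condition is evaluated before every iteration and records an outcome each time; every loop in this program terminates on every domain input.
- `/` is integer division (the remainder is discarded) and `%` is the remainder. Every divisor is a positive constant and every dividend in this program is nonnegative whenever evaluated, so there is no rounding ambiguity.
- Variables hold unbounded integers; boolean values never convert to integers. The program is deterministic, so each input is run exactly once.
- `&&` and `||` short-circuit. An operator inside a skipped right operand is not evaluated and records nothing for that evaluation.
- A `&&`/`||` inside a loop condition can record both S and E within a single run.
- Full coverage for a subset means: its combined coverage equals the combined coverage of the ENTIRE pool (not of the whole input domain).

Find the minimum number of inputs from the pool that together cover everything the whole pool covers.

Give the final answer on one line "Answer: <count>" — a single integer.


input #1 (a=8, u=-1): events B2->S, B1->F, B4->F; covers B1=F, B2=S, B4=F
input #2 (a=12, u=10): events B2->E, B1->T, B3->T, B2->E, B1->T, B3->T, B2->E, B1->F, B4->T; covers B1=T, B1=F, B2=E, B3=T, B4=T
input #3 (a=5, u=7): events B2->S, B1->F, B4->T; covers B1=F, B2=S, B4=T
input #4 (a=7, u=11): events B2->E, B1->T, B3->F, B2->E, B1->T, B3->F, B2->E, B1->T, B3->F, B2->E, B1->T, B3->F, B2->E, B1->T, ...; covers B1=T, B1=F, B2=S, B2=E, B3=F, B4=T
input #5 (a=6, u=1): events B2->S, B1->F, B4->T; covers B1=F, B2=S, B4=T
input #6 (a=9, u=8): events B2->E, B1->T, B3->F, B2->E, B1->T, B3->F, B2->E, B1->T, B3->F, B2->E, B1->T, B3->F, B2->E, B1->T, ...; covers B1=T, B1=F, B2=S, B2=E, B3=F, B4=T
input #7 (a=10, u=8): events B2->E, B1->T, B3->T, B2->E, B1->F, B4->T; covers B1=T, B1=F, B2=E, B3=T, B4=T
input #8 (a=6, u=-1): events B2->S, B1->F, B4->F; covers B1=F, B2=S, B4=F
input #9 (a=7, u=-1): events B2->S, B1->F, B4->F; covers B1=F, B2=S, B4=F
input #10 (a=6, u=4): events B2->S, B1->F, B4->T; covers B1=F, B2=S, B4=T
pool-wide coverage (8 outcomes): B1=T, B1=F, B2=S, B2=E, B3=T, B3=F, B4=T, B4=F
size 1 is not enough: best union over all size-1 subsets is 6/8
size 2 is not enough: best union over all size-2 subsets is 7/8
the canonical winner is {1, 2, 4}: size 3, full 8-outcome coverage, earliest index list among size-3 covers
Answer: 3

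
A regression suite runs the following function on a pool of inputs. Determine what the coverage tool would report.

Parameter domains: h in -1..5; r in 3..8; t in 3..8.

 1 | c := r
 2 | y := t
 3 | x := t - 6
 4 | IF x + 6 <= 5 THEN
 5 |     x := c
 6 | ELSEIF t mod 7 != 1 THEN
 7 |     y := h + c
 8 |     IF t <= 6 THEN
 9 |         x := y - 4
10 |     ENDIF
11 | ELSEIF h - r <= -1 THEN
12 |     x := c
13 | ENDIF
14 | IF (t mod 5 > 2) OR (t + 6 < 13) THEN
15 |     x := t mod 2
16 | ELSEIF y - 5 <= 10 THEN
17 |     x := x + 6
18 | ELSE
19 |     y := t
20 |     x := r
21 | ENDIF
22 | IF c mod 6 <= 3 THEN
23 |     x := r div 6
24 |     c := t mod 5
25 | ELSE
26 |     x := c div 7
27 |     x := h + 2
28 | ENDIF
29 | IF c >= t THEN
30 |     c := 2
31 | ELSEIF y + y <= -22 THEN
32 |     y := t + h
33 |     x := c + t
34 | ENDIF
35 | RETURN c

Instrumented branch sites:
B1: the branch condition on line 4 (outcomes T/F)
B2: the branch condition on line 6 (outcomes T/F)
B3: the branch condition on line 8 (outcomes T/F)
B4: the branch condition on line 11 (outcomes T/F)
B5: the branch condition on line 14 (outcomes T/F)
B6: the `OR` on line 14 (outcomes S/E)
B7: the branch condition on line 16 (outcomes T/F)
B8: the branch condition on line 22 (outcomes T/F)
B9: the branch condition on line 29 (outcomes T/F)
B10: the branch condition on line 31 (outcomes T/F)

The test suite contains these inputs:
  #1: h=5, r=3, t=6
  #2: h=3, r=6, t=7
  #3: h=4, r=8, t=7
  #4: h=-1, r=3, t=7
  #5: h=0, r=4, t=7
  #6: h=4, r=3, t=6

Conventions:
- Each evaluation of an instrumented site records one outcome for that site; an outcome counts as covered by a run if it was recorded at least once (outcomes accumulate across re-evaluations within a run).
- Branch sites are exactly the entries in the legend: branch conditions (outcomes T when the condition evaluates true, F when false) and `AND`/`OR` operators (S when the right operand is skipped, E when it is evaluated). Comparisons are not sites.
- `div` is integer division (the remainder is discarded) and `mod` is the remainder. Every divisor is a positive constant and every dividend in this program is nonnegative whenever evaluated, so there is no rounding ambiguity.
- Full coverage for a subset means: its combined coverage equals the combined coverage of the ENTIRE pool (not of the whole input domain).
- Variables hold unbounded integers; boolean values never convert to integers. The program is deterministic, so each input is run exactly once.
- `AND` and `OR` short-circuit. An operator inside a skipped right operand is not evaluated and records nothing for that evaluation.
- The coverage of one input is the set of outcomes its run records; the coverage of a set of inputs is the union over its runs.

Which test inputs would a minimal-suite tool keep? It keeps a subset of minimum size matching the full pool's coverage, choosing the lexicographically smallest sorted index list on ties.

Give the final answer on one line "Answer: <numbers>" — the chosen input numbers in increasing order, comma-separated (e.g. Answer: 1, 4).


run #1 (h=5, r=3, t=6) runs B1->F, B2->T, B3->T, B6->E, B5->T, B8->T, B9->F, B10->F; records B1=F, B2=T, B3=T, B5=T, B6=E, B8=T, B9=F, B10=F
run #2 (h=3, r=6, t=7) runs B1->F, B2->T, B3->F, B6->E, B5->F, B7->T, B8->T, B9->F, B10->F; records B1=F, B2=T, B3=F, B5=F, B6=E, B7=T, B8=T, B9=F, B10=F
run #3 (h=4, r=8, t=7) runs B1->F, B2->T, B3->F, B6->E, B5->F, B7->T, B8->T, B9->F, B10->F; records B1=F, B2=T, B3=F, B5=F, B6=E, B7=T, B8=T, B9=F, B10=F
run #4 (h=-1, r=3, t=7) runs B1->F, B2->T, B3->F, B6->E, B5->F, B7->T, B8->T, B9->F, B10->F; records B1=F, B2=T, B3=F, B5=F, B6=E, B7=T, B8=T, B9=F, B10=F
run #5 (h=0, r=4, t=7) runs B1->F, B2->T, B3->F, B6->E, B5->F, B7->T, B8->F, B9->F, B10->F; records B1=F, B2=T, B3=F, B5=F, B6=E, B7=T, B8=F, B9=F, B10=F
run #6 (h=4, r=3, t=6) runs B1->F, B2->T, B3->T, B6->E, B5->T, B8->T, B9->F, B10->F; records B1=F, B2=T, B3=T, B5=T, B6=E, B8=T, B9=F, B10=F
union over all inputs: B1=F, B2=T, B3=T, B3=F, B5=T, B5=F, B6=E, B7=T, B8=T, B8=F, B9=F, B10=F (12 outcomes)
checked all size-1 subsets: none covers 12 outcomes (max 9/12)
size 2: inputs {1, 5} cover all 12 outcomes, and no lexicographically smaller subset of this size does
Answer: 1, 5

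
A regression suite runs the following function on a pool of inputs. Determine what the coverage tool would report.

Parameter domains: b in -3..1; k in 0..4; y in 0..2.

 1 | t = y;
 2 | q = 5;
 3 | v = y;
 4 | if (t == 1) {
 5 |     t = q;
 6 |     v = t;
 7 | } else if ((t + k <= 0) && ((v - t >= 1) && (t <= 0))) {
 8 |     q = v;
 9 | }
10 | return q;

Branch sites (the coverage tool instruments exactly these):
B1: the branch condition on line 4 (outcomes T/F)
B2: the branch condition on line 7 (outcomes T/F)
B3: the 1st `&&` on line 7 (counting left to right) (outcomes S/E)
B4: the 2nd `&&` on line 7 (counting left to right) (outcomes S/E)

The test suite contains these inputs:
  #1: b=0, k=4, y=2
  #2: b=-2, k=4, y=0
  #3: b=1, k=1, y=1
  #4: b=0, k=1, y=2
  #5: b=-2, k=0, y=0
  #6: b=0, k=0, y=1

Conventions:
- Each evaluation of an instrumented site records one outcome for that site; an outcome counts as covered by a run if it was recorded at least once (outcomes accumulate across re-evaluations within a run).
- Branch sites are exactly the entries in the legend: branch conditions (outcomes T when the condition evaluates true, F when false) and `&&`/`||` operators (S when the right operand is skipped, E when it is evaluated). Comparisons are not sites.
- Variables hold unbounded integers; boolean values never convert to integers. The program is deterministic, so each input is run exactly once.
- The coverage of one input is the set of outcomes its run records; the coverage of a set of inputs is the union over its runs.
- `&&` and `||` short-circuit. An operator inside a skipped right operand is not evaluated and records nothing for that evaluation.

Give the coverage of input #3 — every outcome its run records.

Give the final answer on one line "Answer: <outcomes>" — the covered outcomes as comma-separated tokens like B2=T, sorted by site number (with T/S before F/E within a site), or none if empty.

Event log for input #3 (b=1, k=1, y=1):
  B1->T
collecting distinct outcomes: B1=T

Answer: B1=T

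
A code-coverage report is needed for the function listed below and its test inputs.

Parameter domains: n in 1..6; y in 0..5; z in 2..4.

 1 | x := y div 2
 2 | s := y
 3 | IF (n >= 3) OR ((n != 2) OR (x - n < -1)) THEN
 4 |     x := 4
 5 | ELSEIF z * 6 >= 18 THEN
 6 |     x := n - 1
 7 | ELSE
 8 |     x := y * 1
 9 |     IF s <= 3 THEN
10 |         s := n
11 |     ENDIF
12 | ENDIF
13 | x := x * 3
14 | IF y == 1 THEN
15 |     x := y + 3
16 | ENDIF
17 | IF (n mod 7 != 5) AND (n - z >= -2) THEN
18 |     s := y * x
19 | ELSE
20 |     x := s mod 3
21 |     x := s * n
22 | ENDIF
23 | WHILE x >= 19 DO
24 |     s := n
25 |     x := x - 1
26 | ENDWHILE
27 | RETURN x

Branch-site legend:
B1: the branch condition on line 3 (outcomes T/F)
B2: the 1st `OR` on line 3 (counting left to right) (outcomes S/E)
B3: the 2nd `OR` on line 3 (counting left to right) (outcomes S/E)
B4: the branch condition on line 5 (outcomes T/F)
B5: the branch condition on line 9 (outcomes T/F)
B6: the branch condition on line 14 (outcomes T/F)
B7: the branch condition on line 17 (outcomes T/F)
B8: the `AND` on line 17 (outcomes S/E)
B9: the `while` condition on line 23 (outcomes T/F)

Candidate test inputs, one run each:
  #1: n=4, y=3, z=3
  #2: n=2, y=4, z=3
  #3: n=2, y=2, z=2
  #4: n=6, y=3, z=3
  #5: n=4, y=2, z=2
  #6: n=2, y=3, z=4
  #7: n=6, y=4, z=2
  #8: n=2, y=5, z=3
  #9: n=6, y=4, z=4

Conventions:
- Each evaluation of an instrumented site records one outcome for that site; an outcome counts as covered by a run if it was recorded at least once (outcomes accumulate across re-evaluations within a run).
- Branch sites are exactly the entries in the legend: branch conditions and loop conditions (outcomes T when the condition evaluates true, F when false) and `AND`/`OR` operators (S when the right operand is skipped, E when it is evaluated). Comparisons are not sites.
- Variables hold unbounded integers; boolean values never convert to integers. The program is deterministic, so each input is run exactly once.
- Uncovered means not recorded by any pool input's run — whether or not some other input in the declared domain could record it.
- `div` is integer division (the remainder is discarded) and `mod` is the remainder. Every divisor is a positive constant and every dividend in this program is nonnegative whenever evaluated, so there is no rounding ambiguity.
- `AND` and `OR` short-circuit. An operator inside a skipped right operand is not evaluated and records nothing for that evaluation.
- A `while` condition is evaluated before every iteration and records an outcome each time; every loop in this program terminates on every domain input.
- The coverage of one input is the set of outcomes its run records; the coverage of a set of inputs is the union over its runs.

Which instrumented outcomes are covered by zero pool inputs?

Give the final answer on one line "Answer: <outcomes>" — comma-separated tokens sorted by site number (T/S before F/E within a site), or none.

input #1, n=4, y=3, z=3: events B2->S, B1->T, B6->F, B8->E, B7->T, B9->F; outcomes B1=T, B2=S, B6=F, B7=T, B8=E, B9=F
input #2, n=2, y=4, z=3: events B2->E, B3->E, B1->F, B4->T, B6->F, B8->E, B7->T, B9->F; outcomes B1=F, B2=E, B3=E, B4=T, B6=F, B7=T, B8=E, B9=F
input #3, n=2, y=2, z=2: events B2->E, B3->E, B1->F, B4->F, B5->T, B6->F, B8->E, B7->T, B9->F; outcomes B1=F, B2=E, B3=E, B4=F, B5=T, B6=F, B7=T, B8=E, B9=F
input #4, n=6, y=3, z=3: events B2->S, B1->T, B6->F, B8->E, B7->T, B9->F; outcomes B1=T, B2=S, B6=F, B7=T, B8=E, B9=F
input #5, n=4, y=2, z=2: events B2->S, B1->T, B6->F, B8->E, B7->T, B9->F; outcomes B1=T, B2=S, B6=F, B7=T, B8=E, B9=F
input #6, n=2, y=3, z=4: events B2->E, B3->E, B1->F, B4->T, B6->F, B8->E, B7->T, B9->F; outcomes B1=F, B2=E, B3=E, B4=T, B6=F, B7=T, B8=E, B9=F
input #7, n=6, y=4, z=2: events B2->S, B1->T, B6->F, B8->E, B7->T, B9->F; outcomes B1=T, B2=S, B6=F, B7=T, B8=E, B9=F
input #8, n=2, y=5, z=3: events B2->E, B3->E, B1->F, B4->T, B6->F, B8->E, B7->T, B9->F; outcomes B1=F, B2=E, B3=E, B4=T, B6=F, B7=T, B8=E, B9=F
input #9, n=6, y=4, z=4: events B2->S, B1->T, B6->F, B8->E, B7->T, B9->F; outcomes B1=T, B2=S, B6=F, B7=T, B8=E, B9=F
union over the pool: B1=T, B1=F, B2=S, B2=E, B3=E, B4=T, B4=F, B5=T, B6=F, B7=T, B8=E, B9=F
uncovered (6 of 18): B3=S, B5=F, B6=T, B7=F, B8=S, B9=T

Answer: B3=S, B5=F, B6=T, B7=F, B8=S, B9=T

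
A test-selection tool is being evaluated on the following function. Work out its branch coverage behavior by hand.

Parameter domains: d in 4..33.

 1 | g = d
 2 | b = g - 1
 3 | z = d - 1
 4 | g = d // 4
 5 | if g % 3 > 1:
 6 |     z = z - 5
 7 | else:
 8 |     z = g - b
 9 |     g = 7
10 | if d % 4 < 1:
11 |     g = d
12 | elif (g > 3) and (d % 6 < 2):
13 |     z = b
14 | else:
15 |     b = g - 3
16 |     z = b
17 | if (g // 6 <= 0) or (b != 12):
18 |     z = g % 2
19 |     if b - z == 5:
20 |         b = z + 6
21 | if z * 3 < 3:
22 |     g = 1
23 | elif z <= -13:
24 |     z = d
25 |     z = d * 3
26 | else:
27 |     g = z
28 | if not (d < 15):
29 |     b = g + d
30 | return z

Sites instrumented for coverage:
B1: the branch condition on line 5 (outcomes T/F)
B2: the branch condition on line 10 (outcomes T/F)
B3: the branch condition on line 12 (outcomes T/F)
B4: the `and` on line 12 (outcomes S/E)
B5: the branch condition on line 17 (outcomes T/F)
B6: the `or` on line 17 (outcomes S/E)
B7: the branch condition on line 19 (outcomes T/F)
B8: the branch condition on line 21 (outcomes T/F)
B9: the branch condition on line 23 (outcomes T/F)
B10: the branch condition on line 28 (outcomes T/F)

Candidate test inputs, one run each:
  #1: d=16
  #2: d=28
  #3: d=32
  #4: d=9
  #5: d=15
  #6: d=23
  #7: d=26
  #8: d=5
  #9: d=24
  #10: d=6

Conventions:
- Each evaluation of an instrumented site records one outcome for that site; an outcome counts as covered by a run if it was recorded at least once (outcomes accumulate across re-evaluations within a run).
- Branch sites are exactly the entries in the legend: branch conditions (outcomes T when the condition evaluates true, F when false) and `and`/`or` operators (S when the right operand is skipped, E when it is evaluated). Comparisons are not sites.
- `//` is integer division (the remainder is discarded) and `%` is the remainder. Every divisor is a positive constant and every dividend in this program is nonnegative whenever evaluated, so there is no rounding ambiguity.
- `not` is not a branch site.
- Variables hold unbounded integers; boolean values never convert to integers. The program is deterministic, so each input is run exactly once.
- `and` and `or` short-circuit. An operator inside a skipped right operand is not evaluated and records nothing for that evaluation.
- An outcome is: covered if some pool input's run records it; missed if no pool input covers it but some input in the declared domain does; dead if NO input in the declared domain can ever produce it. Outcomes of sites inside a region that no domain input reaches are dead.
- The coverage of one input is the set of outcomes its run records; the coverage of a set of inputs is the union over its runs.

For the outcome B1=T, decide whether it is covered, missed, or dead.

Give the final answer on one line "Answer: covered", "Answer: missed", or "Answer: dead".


B1=T is recorded by pool input(s) 3, 4, 6 -> covered
Answer: covered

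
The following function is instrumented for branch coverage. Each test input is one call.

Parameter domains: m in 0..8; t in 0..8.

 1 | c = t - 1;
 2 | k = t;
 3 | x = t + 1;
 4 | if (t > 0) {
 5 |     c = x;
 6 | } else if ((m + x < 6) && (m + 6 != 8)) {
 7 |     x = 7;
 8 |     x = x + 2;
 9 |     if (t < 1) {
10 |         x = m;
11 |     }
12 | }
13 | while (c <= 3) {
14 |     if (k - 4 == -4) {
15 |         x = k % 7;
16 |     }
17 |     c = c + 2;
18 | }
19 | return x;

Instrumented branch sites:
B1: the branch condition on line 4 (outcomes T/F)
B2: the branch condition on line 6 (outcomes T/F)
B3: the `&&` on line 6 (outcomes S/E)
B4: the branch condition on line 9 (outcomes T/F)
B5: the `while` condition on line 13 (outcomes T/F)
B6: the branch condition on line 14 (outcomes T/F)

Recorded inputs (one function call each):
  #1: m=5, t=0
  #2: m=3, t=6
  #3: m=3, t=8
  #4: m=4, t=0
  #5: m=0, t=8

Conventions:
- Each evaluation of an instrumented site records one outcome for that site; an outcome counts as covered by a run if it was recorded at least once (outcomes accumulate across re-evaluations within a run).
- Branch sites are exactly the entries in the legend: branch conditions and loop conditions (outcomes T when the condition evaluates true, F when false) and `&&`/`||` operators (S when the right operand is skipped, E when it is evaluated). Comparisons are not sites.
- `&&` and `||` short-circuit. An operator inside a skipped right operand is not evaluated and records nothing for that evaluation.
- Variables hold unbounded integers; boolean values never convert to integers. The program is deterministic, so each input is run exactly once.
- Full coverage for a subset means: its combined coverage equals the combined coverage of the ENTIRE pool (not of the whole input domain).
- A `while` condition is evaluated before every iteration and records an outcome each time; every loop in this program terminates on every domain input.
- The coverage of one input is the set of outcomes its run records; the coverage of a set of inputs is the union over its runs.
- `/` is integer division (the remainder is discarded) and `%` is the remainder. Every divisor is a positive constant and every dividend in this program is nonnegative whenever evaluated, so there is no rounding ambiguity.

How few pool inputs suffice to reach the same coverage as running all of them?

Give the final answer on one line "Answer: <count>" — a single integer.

input #1 (m=5, t=0): events B1->F, B3->S, B2->F, B5->T, B6->T, B5->T, B6->T, B5->T, B6->T, B5->F; covers B1=F, B2=F, B3=S, B5=T, B5=F, B6=T
input #2 (m=3, t=6): events B1->T, B5->F; covers B1=T, B5=F
input #3 (m=3, t=8): events B1->T, B5->F; covers B1=T, B5=F
input #4 (m=4, t=0): events B1->F, B3->E, B2->T, B4->T, B5->T, B6->T, B5->T, B6->T, B5->T, B6->T, B5->F; covers B1=F, B2=T, B3=E, B4=T, B5=T, B5=F, B6=T
input #5 (m=0, t=8): events B1->T, B5->F; covers B1=T, B5=F
pool-wide coverage (10 outcomes): B1=T, B1=F, B2=T, B2=F, B3=S, B3=E, B4=T, B5=T, B5=F, B6=T
checked all size-1 subsets: none covers 10 outcomes (max 7/10)
checked all size-2 subsets: none covers 10 outcomes (max 9/10)
inputs {1, 2, 4} (size 3) cover everything; no size-3 subset with a lexicographically smaller index list covers all 10

Answer: 3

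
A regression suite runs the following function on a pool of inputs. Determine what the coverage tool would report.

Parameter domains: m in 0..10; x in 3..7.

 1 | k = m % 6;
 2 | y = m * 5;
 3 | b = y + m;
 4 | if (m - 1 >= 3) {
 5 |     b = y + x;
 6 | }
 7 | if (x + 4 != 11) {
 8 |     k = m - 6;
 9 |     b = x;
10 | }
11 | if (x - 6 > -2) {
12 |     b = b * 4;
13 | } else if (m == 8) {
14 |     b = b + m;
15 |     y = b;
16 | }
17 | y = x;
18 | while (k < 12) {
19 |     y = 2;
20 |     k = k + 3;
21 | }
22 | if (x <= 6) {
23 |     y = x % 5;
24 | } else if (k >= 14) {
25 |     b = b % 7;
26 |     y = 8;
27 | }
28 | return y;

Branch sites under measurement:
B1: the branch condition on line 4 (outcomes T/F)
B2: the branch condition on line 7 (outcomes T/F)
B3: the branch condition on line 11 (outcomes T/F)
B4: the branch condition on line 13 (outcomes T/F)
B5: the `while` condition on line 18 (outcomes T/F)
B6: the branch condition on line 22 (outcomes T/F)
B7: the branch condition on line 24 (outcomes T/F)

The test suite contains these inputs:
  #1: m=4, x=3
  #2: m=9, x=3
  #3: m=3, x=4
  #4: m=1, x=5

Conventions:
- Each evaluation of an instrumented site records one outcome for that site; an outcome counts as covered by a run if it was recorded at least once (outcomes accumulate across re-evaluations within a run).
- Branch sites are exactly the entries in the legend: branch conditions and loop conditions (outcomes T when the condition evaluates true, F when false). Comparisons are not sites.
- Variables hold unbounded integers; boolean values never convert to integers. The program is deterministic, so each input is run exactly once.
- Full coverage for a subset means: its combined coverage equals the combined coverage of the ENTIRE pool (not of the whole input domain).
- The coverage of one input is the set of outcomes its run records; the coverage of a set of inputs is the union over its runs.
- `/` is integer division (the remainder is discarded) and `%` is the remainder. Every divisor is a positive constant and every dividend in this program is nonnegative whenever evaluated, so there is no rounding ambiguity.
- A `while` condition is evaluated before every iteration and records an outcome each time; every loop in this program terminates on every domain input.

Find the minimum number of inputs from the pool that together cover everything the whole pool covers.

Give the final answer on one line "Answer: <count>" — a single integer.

#1 (m=4, x=3) -> B1->T, B2->T, B3->F, B4->F, B5->T, B5->T, B5->T, B5->T, B5->T, B5->F, B6->T; covered: B1=T, B2=T, B3=F, B4=F, B5=T, B5=F, B6=T
#2 (m=9, x=3) -> B1->T, B2->T, B3->F, B4->F, B5->T, B5->T, B5->T, B5->F, B6->T; covered: B1=T, B2=T, B3=F, B4=F, B5=T, B5=F, B6=T
#3 (m=3, x=4) -> B1->F, B2->T, B3->F, B4->F, B5->T, B5->T, B5->T, B5->T, B5->T, B5->F, B6->T; covered: B1=F, B2=T, B3=F, B4=F, B5=T, B5=F, B6=T
#4 (m=1, x=5) -> B1->F, B2->T, B3->T, B5->T, B5->T, B5->T, B5->T, B5->T, B5->T, B5->F, B6->T; covered: B1=F, B2=T, B3=T, B5=T, B5=F, B6=T
together the pool reaches 9 outcomes: B1=T, B1=F, B2=T, B3=T, B3=F, B4=F, B5=T, B5=F, B6=T
no size-1 subset reaches all 9 outcomes (best union: 7/9)
at size 2, {1, 4} reaches all 9 outcomes; every lexicographically earlier size-2 subset fails

Answer: 2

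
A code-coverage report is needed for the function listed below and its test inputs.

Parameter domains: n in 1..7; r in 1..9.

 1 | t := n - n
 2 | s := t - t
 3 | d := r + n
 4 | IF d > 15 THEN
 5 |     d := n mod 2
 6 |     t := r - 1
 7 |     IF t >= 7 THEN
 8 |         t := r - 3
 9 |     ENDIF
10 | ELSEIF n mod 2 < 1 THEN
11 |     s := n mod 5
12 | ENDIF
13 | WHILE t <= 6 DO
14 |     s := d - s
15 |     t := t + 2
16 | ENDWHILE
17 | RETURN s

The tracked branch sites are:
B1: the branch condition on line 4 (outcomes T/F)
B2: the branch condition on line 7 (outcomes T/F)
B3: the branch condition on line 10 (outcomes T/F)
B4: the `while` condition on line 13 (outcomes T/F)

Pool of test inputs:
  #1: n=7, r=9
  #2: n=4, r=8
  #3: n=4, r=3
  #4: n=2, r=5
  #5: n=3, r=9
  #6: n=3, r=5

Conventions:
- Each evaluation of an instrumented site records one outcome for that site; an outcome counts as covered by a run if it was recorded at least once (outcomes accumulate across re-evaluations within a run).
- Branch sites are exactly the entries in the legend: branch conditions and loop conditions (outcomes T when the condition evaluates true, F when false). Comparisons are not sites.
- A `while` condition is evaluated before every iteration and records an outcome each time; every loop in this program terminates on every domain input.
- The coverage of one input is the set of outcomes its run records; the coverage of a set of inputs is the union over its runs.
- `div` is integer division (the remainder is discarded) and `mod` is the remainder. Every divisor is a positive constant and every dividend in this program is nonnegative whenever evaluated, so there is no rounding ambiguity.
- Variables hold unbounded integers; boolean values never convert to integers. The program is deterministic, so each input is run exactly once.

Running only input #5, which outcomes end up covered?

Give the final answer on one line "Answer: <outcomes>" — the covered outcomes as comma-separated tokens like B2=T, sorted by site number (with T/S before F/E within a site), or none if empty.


Event log for input #5 (n=3, r=9):
  B1->F, B3->F, B4->T, B4->T, B4->T, B4->T, B4->F
as a set, this run covers: B1=F, B3=F, B4=T, B4=F
Answer: B1=F, B3=F, B4=T, B4=F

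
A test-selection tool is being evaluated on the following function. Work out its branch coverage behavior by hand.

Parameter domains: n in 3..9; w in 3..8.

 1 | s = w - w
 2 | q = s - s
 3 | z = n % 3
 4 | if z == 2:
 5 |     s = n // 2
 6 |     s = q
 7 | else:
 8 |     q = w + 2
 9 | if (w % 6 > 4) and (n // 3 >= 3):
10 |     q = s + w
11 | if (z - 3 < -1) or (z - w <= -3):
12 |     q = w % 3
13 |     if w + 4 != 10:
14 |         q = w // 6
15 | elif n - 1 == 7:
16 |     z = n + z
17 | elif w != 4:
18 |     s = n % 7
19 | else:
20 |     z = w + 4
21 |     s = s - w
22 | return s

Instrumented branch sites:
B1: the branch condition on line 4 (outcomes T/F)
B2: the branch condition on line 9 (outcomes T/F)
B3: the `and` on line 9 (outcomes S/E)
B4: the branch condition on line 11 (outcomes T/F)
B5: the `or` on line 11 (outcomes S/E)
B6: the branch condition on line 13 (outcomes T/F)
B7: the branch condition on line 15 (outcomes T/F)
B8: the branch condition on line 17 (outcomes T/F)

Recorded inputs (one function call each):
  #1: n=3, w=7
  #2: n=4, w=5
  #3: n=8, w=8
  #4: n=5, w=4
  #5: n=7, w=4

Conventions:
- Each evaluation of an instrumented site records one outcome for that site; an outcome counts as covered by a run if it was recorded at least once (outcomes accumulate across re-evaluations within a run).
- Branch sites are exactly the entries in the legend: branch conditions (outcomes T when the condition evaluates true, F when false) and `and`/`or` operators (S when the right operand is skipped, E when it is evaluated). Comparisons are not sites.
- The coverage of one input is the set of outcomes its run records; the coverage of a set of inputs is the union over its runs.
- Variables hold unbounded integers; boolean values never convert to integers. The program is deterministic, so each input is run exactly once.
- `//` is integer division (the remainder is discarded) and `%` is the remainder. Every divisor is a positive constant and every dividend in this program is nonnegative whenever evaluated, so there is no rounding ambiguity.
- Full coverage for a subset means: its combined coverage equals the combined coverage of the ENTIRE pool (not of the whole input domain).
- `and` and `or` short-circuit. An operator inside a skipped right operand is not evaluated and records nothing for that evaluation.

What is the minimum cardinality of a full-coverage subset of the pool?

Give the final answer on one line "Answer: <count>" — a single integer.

#1 (n=3, w=7) -> B1->F, B3->S, B2->F, B5->S, B4->T, B6->T; covered: B1=F, B2=F, B3=S, B4=T, B5=S, B6=T
#2 (n=4, w=5) -> B1->F, B3->E, B2->F, B5->S, B4->T, B6->T; covered: B1=F, B2=F, B3=E, B4=T, B5=S, B6=T
#3 (n=8, w=8) -> B1->T, B3->S, B2->F, B5->E, B4->T, B6->T; covered: B1=T, B2=F, B3=S, B4=T, B5=E, B6=T
#4 (n=5, w=4) -> B1->T, B3->S, B2->F, B5->E, B4->F, B7->F, B8->F; covered: B1=T, B2=F, B3=S, B4=F, B5=E, B7=F, B8=F
#5 (n=7, w=4) -> B1->F, B3->S, B2->F, B5->S, B4->T, B6->T; covered: B1=F, B2=F, B3=S, B4=T, B5=S, B6=T
pool-wide coverage (12 outcomes): B1=T, B1=F, B2=F, B3=S, B3=E, B4=T, B4=F, B5=S, B5=E, B6=T, B7=F, B8=F
no size-1 subset reaches all 12 outcomes (best union: 7/12)
at size 2, {2, 4} reaches all 12 outcomes; every lexicographically earlier size-2 subset fails

Answer: 2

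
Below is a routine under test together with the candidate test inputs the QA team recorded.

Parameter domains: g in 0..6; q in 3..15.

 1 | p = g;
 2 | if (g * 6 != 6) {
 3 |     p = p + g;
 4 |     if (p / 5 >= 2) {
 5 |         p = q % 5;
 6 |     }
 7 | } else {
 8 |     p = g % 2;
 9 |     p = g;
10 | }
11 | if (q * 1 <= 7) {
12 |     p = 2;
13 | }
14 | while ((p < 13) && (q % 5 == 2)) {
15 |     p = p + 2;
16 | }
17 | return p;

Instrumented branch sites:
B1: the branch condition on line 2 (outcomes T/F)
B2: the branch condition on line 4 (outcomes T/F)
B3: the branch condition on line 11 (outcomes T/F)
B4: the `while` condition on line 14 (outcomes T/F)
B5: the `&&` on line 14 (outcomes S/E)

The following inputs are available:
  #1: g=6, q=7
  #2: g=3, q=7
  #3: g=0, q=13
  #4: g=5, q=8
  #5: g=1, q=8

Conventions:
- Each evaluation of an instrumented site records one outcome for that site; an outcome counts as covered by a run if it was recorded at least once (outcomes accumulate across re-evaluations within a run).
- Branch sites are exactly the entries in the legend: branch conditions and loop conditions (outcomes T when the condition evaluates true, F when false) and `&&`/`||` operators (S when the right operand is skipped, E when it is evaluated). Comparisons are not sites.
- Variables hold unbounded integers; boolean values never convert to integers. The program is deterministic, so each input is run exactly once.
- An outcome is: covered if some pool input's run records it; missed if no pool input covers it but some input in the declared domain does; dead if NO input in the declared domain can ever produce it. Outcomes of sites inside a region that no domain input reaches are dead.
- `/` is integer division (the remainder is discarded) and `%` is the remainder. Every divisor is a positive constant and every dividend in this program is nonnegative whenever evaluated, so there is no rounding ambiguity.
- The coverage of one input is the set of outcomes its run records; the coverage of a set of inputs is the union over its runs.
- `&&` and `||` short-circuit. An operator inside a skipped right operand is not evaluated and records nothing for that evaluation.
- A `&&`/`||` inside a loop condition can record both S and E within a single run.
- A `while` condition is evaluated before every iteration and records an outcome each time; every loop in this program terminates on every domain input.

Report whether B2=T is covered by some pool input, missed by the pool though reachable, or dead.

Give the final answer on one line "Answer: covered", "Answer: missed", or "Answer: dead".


B2=T is recorded by pool input(s) 1, 4 -> covered
Answer: covered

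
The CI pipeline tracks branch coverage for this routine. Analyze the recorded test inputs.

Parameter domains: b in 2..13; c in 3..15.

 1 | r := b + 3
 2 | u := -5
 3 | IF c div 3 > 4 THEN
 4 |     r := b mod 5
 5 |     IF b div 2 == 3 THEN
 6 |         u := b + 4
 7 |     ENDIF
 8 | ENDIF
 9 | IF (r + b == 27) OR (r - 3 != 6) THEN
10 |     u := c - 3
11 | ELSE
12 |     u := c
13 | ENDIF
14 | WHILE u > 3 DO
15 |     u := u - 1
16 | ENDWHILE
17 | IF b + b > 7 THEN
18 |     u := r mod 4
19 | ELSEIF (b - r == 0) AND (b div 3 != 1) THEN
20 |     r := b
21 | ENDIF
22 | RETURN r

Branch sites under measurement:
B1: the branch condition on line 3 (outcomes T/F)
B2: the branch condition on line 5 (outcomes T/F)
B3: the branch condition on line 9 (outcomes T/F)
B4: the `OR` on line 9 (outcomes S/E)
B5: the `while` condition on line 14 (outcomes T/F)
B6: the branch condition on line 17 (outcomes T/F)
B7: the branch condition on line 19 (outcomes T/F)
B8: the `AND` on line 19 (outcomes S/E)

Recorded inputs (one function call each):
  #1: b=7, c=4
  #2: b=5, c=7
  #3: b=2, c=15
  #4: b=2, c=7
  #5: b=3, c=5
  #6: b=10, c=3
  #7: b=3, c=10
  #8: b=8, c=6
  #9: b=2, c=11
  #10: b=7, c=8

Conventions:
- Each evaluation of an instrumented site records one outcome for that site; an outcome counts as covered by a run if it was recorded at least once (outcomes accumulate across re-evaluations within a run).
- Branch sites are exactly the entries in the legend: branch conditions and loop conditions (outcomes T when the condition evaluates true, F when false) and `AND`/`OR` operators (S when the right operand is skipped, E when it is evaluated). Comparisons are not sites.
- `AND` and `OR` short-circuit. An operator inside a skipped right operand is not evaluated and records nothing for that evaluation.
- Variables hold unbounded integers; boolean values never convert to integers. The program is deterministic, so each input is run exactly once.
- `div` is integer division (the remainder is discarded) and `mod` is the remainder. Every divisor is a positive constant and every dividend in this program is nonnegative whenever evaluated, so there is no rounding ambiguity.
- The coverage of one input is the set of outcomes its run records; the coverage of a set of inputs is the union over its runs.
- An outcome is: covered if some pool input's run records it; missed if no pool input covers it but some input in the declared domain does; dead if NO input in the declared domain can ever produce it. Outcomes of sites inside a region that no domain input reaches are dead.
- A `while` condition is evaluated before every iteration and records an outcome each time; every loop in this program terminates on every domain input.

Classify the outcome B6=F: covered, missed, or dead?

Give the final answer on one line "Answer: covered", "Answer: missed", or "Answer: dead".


B6=F is recorded by pool input(s) 3, 4, 5, 7, 9 -> covered
Answer: covered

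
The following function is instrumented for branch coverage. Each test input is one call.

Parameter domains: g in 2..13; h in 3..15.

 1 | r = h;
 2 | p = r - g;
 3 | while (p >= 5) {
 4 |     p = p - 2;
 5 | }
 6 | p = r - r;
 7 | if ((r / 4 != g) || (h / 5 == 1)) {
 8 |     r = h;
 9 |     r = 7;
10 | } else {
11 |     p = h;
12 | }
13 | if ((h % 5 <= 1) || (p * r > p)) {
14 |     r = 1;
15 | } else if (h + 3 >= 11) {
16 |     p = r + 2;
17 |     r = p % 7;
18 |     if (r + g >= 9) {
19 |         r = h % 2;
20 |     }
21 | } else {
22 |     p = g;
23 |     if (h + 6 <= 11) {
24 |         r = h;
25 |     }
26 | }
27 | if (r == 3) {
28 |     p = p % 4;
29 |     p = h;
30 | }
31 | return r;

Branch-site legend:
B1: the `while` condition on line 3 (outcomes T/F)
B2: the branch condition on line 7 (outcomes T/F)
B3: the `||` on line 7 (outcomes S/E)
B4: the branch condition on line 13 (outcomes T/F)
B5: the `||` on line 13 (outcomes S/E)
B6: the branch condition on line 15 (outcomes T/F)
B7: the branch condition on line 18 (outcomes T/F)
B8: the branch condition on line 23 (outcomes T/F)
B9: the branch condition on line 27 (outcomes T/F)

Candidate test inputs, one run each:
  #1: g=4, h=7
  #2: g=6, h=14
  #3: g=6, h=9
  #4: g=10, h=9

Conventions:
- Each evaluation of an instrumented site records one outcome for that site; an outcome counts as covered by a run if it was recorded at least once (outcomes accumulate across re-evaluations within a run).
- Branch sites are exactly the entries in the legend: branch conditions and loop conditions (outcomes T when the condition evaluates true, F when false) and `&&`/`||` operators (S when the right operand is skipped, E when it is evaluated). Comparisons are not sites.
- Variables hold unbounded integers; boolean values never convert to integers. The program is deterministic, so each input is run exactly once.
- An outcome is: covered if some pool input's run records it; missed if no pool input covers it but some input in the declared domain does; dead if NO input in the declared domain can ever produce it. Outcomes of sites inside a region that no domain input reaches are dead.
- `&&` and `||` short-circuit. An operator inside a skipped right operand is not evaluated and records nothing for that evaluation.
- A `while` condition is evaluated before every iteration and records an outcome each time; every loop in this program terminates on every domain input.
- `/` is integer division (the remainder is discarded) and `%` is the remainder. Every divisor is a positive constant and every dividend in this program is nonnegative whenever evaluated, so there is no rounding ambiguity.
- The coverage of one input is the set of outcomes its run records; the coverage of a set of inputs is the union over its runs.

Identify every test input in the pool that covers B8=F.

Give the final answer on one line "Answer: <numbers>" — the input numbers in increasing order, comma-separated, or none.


input #1 (g=4, h=7): produces B8=F
input #2 (g=6, h=14): does not produce B8=F
input #3 (g=6, h=9): does not produce B8=F
input #4 (g=10, h=9): does not produce B8=F
Answer: 1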